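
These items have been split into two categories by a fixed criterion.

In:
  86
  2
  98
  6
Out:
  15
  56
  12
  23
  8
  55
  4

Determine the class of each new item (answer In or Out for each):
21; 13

Out, Out

Looking at the examples, the only property every 'In' case has and every 'Out' case lacks is: ≡ 2 (mod 4).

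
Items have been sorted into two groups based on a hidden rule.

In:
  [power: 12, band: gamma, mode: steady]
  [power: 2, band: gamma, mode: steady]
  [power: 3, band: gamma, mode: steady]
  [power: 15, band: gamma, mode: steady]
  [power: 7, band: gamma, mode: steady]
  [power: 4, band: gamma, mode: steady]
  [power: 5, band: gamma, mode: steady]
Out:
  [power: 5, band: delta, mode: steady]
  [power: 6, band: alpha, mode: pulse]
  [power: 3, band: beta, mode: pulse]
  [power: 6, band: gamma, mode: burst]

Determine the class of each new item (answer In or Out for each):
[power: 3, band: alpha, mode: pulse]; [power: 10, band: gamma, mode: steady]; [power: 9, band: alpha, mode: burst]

Out, In, Out

The distinguishing property — mode is steady AND band is gamma — holds for all the 'In' cases and none of the 'Out' cases.
[power: 3, band: alpha, mode: pulse] → mode is pulse, band is alpha → Out.
[power: 10, band: gamma, mode: steady] → mode is steady, band is gamma → In.
[power: 9, band: alpha, mode: burst] → mode is burst, band is alpha → Out.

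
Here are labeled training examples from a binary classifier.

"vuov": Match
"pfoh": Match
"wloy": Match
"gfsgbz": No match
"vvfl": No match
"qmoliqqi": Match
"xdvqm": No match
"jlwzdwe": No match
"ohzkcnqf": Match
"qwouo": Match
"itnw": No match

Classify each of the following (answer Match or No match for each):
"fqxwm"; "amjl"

'Match' ⟺ contains 'o'.
No match: "fqxwm", since no 'o'.
No match: "amjl", since no 'o'.

No match, No match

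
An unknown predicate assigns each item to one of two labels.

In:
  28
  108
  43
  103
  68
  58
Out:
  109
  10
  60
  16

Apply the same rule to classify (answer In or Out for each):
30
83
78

Checking candidate rules against both groups, what survives is: ≡ 3 (mod 5).

Out, In, In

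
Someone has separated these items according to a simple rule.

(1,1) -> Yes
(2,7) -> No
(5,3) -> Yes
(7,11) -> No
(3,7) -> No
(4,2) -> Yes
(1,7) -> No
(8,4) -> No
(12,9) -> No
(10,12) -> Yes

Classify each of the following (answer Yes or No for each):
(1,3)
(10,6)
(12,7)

Yes, No, No

'Yes' ⟺ |first − second| ≤ 2.
(1,3) → |1−3| = 2 → Yes. (10,6) → |10−6| = 4 → No. (12,7) → |12−7| = 5 → No.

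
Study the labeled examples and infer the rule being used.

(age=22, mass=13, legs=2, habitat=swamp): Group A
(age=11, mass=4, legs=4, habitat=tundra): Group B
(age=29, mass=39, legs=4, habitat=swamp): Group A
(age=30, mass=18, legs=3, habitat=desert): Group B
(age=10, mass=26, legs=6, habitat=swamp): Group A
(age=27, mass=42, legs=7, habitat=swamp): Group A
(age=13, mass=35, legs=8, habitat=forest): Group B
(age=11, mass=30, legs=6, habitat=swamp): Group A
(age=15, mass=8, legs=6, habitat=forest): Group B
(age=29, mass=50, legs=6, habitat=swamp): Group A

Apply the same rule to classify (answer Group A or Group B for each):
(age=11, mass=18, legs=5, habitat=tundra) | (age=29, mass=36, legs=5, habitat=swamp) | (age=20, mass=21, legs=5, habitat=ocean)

Group B, Group A, Group B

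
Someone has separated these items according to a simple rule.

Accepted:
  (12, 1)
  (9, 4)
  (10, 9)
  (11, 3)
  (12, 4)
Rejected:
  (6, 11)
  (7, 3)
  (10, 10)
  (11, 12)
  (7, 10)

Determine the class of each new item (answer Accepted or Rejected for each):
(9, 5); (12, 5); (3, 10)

A rule that fits every label: first > second AND sum ≥ 13 — true of each 'Accepted' example, false of each 'Rejected' one.
(9, 5) — 9 > 5, 9+5 = 14, hence Accepted.
(12, 5) — 12 > 5, 12+5 = 17, hence Accepted.
(3, 10) — 3 < 10, 3+10 = 13, hence Rejected.

Accepted, Accepted, Rejected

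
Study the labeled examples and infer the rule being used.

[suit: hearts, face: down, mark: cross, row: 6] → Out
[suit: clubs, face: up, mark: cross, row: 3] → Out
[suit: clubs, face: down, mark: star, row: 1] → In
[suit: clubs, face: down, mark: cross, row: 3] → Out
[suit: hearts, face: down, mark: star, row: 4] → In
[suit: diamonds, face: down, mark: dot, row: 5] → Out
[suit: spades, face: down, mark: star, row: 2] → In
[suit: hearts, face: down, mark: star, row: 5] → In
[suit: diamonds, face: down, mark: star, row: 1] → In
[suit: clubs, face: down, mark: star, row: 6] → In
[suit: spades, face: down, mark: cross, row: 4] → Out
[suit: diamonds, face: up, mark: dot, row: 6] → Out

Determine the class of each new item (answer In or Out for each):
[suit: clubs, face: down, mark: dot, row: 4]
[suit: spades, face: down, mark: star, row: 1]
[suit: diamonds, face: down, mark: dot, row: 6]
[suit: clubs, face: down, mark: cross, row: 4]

Looking at the examples, the only property every 'In' case has and every 'Out' case lacks is: mark is star.
[suit: clubs, face: down, mark: dot, row: 4] — mark is dot, hence Out.
[suit: spades, face: down, mark: star, row: 1] — mark is star, hence In.
[suit: diamonds, face: down, mark: dot, row: 6] — mark is dot, hence Out.
[suit: clubs, face: down, mark: cross, row: 4] — mark is cross, hence Out.

Out, In, Out, Out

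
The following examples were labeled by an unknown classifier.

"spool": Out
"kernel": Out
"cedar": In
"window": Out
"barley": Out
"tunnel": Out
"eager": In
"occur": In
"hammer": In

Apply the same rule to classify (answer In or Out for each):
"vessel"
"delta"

The common property of the 'In' items is: ends with 'r'. No 'Out' item has it.

Out, Out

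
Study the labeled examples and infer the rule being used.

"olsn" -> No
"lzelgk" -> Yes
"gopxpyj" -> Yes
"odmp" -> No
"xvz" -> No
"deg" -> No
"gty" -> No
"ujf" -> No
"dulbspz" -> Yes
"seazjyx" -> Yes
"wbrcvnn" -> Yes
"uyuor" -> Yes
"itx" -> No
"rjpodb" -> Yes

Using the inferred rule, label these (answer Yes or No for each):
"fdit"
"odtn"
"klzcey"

The classifier is using: length ≥ 5.
"fdit" → length 4 → No. "odtn" → length 4 → No. "klzcey" → length 6 → Yes.

No, No, Yes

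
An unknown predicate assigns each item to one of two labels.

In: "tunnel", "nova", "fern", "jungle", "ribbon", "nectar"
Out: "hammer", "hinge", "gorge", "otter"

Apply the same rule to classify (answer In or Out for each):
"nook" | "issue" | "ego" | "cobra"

A rule that fits every label: even length AND contains 'n' — true of each 'In' example, false of each 'Out' one.

In, Out, Out, Out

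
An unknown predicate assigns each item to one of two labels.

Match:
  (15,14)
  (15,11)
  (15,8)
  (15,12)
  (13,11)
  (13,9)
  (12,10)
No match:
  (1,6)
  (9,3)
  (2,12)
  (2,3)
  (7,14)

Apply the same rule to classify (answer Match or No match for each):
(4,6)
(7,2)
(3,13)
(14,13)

No match, No match, No match, Match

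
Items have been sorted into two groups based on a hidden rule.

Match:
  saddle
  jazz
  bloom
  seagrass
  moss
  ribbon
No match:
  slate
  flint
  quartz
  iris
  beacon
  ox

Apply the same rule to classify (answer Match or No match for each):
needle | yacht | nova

Match, No match, No match

The distinguishing property — has a double letter — holds for all the 'Match' cases and none of the 'No match' cases.
needle: 'ee' doubled, meets the rule → Match.
yacht: no doubled letter, lacks this property → No match.
nova: no doubled letter, lacks this property → No match.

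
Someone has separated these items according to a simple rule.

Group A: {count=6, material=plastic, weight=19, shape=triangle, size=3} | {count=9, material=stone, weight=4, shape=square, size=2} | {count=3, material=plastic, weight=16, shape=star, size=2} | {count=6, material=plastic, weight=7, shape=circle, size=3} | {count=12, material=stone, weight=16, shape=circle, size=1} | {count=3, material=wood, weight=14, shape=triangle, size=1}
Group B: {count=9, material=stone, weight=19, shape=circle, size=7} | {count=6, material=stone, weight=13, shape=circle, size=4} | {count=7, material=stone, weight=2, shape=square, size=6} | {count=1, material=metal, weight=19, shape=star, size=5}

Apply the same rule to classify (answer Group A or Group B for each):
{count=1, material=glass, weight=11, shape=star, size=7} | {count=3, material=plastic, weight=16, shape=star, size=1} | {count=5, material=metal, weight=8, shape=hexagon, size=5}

Group B, Group A, Group B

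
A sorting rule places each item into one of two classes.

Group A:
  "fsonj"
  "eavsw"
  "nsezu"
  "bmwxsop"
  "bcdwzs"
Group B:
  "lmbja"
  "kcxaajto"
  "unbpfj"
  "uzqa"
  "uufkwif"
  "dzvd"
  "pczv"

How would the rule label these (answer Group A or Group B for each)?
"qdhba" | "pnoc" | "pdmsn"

Group B, Group B, Group A

The rule appears to be: contains 's'.
"qdhba": no 's' — does not fit, so Group B. "pnoc": no 's' — does not fit, so Group B. "pdmsn": has 's' — has this property, so Group A.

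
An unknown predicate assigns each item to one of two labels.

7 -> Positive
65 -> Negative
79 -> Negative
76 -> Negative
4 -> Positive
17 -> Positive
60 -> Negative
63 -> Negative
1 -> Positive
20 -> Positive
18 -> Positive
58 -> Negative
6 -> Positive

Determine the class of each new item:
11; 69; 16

Positive, Negative, Positive

The distinguishing property — at most 20 — holds for all the 'Positive' cases and none of the 'Negative' cases.
Positive: 11, since 11 ≤ 20. Negative: 69, since 69 > 20. Positive: 16, since 16 ≤ 20.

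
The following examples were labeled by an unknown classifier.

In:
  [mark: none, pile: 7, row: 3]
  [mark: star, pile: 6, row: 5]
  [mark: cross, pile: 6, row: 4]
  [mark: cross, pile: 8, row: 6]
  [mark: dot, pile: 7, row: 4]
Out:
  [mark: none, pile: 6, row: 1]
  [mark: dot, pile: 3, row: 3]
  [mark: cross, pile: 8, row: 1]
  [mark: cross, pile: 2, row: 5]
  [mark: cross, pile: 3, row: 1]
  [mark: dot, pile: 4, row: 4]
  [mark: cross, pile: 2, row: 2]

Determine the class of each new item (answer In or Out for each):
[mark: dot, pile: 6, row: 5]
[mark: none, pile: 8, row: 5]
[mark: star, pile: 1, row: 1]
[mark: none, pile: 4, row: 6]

In, In, Out, Out

The classifier is using: row ≥ 2 AND pile ≥ 6.
In: [mark: dot, pile: 6, row: 5], since row = 5, pile = 6. In: [mark: none, pile: 8, row: 5], since row = 5, pile = 8. Out: [mark: star, pile: 1, row: 1], since row = 1, pile = 1. Out: [mark: none, pile: 4, row: 6], since row = 6, pile = 4.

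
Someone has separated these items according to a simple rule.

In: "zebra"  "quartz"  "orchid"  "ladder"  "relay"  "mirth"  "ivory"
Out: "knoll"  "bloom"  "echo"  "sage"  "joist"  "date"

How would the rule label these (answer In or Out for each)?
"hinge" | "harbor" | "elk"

The common property of the 'In' items is: contains 'r'. No 'Out' item has it.
"hinge" — no 'r', hence Out. "harbor" — has 'r', hence In. "elk" — no 'r', hence Out.

Out, In, Out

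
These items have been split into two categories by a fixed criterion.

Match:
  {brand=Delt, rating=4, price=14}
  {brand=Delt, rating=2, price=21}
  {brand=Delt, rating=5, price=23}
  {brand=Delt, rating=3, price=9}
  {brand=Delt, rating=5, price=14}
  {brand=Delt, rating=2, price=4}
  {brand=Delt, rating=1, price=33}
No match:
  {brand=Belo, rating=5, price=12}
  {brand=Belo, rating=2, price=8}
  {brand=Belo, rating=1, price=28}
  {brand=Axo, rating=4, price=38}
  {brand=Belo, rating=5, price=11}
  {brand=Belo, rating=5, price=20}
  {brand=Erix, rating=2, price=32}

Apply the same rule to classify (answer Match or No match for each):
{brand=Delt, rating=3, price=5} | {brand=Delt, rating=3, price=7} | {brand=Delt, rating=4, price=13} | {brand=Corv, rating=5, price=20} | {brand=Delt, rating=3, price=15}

Match, Match, Match, No match, Match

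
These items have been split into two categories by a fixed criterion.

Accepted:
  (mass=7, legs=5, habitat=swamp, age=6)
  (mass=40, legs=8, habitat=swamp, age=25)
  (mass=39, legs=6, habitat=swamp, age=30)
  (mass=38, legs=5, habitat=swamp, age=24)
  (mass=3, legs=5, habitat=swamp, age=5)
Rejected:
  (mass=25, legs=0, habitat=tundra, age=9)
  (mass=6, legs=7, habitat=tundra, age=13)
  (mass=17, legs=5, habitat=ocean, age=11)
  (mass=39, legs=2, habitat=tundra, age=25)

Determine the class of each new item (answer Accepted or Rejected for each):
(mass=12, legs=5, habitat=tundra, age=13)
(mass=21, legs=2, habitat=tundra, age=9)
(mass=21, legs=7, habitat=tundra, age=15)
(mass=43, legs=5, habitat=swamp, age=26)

Rejected, Rejected, Rejected, Accepted

Checking candidate rules against both groups, what survives is: habitat is swamp.
(mass=12, legs=5, habitat=tundra, age=13): Rejected (habitat is tundra).
(mass=21, legs=2, habitat=tundra, age=9): Rejected (habitat is tundra).
(mass=21, legs=7, habitat=tundra, age=15): Rejected (habitat is tundra).
(mass=43, legs=5, habitat=swamp, age=26): Accepted (habitat is swamp).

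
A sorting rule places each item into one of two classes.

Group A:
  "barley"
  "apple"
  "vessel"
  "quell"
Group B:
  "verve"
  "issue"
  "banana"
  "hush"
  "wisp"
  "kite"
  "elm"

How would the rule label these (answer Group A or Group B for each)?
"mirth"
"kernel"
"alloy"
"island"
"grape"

The common property of the 'Group A' items is: length ≥ 4 AND contains 'l'. No 'Group B' item has it.
Group B: "mirth", since length 5, no 'l'.
Group A: "kernel", since length 6, has 'l'.
Group A: "alloy", since length 5, has 'l'.
Group A: "island", since length 6, has 'l'.
Group B: "grape", since length 5, no 'l'.

Group B, Group A, Group A, Group A, Group B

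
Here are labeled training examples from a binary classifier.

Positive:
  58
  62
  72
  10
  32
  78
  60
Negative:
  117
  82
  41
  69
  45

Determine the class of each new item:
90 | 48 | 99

A rule that fits every label: even AND at most 78 — true of each 'Positive' example, false of each 'Negative' one.
Negative: 90, since 90 is even, 90 > 78.
Positive: 48, since 48 is even, 48 ≤ 78.
Negative: 99, since 99 is odd, 99 > 78.

Negative, Positive, Negative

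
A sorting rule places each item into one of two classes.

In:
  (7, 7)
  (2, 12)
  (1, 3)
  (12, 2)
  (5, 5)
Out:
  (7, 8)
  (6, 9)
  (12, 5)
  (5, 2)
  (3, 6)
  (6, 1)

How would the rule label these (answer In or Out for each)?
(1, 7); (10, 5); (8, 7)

The simplest hypothesis consistent with all the labels is: sum is even.
(1, 7): 1+7 = 8 — matches, so In. (10, 5): 10+5 = 15 — lacks this property, so Out. (8, 7): 8+7 = 15 — lacks this property, so Out.

In, Out, Out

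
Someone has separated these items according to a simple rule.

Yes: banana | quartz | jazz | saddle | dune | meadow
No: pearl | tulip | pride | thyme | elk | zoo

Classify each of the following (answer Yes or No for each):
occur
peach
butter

No, No, Yes

The pattern is that an item is 'Yes' exactly when: even length.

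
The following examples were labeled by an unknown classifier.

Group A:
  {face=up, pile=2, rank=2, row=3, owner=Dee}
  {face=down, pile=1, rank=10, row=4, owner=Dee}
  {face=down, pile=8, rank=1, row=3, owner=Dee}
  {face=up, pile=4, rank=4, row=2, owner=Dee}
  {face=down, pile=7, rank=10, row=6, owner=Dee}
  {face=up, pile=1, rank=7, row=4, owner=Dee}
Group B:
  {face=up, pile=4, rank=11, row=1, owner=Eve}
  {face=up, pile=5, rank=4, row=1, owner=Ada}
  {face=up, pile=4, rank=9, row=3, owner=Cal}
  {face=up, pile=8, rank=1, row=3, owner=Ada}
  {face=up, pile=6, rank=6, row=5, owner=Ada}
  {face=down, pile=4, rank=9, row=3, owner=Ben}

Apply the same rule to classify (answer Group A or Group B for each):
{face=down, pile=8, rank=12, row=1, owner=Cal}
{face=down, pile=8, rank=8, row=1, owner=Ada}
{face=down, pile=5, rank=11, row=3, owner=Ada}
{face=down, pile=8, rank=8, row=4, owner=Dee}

Group B, Group B, Group B, Group A

The simplest hypothesis consistent with all the labels is: owner is Dee.
{face=down, pile=8, rank=12, row=1, owner=Cal} → owner is Cal → Group B.
{face=down, pile=8, rank=8, row=1, owner=Ada} → owner is Ada → Group B.
{face=down, pile=5, rank=11, row=3, owner=Ada} → owner is Ada → Group B.
{face=down, pile=8, rank=8, row=4, owner=Dee} → owner is Dee → Group A.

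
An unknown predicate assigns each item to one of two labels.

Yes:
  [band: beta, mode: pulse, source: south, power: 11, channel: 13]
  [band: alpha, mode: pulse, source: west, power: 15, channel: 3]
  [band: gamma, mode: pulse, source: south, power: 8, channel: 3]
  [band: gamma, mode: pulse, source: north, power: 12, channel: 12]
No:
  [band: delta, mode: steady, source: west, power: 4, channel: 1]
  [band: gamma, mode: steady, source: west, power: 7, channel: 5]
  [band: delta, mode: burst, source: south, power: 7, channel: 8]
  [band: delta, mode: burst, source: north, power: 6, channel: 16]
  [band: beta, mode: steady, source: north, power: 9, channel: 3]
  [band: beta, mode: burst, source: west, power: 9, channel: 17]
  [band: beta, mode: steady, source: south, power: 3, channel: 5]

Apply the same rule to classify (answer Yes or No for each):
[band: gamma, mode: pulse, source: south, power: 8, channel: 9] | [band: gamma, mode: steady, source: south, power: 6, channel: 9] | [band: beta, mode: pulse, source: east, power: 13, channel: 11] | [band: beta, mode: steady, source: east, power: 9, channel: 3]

Yes, No, Yes, No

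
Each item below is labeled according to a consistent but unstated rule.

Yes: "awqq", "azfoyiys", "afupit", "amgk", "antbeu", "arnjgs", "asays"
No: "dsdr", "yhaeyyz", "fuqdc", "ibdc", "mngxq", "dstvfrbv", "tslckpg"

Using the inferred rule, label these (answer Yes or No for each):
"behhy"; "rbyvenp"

Rule: starts with 'a'. This holds for each 'Yes' example and fails for each 'No' one.
No: "behhy", since starts with 'b'.
No: "rbyvenp", since starts with 'r'.

No, No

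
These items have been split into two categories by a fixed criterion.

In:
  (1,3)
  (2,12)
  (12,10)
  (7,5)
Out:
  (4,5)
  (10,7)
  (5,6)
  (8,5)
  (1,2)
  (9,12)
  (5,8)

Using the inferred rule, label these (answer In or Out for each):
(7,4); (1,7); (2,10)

Out, In, In

The common property of the 'In' items is: sum is even. No 'Out' item has it.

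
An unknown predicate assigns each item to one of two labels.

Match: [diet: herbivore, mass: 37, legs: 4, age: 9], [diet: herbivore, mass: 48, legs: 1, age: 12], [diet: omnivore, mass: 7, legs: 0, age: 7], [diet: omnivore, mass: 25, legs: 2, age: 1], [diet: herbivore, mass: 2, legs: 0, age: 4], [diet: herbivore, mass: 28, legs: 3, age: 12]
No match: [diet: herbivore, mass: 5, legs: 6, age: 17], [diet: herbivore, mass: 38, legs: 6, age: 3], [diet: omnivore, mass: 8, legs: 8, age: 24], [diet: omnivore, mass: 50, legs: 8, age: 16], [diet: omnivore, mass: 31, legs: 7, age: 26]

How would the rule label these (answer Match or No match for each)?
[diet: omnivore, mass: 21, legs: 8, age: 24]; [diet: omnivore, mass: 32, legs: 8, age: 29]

All 'Match' examples share one property — legs ≤ 4 — and every 'No match' example lacks it.
No match: [diet: omnivore, mass: 21, legs: 8, age: 24], since legs = 8.
No match: [diet: omnivore, mass: 32, legs: 8, age: 29], since legs = 8.

No match, No match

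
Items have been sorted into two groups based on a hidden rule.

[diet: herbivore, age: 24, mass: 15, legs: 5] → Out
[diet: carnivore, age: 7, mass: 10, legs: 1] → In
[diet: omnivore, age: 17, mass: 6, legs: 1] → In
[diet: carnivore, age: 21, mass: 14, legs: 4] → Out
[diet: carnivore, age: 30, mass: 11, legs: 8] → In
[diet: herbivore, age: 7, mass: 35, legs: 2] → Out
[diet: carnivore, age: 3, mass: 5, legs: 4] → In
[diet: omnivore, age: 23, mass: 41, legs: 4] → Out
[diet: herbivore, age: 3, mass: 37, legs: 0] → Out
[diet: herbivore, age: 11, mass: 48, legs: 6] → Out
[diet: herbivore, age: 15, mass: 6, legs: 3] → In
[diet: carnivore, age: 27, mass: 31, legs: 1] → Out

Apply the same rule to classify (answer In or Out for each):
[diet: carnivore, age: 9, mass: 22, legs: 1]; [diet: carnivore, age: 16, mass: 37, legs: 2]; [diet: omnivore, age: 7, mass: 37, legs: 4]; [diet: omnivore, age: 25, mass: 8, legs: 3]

Out, Out, Out, In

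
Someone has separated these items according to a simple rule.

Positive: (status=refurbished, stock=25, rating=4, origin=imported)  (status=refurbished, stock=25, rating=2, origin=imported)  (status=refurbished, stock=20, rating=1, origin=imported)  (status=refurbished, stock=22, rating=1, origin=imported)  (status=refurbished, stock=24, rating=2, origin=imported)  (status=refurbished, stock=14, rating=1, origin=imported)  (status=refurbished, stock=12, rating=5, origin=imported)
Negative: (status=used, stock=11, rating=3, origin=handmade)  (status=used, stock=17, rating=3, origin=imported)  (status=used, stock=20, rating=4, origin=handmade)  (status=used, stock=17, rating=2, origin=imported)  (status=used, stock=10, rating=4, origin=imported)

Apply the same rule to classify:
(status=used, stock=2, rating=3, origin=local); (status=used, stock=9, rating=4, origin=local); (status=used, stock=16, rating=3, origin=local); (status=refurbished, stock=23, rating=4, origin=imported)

Negative, Negative, Negative, Positive

The common property of the 'Positive' items is: status is refurbished. No 'Negative' item has it.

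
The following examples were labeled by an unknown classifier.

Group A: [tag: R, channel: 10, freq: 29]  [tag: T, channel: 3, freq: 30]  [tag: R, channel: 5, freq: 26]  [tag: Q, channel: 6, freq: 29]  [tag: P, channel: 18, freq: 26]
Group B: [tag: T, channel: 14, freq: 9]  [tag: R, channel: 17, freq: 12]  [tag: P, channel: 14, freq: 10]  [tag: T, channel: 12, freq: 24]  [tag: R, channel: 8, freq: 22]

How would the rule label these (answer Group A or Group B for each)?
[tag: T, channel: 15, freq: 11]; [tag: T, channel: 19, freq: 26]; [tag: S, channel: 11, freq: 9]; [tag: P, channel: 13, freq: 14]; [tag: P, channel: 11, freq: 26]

Group B, Group A, Group B, Group B, Group A

The pattern is that an item is 'Group A' exactly when: freq ≥ 26.
[tag: T, channel: 15, freq: 11]: freq = 11, does not fit → Group B.
[tag: T, channel: 19, freq: 26]: freq = 26, qualifies → Group A.
[tag: S, channel: 11, freq: 9]: freq = 9, does not fit → Group B.
[tag: P, channel: 13, freq: 14]: freq = 14, does not fit → Group B.
[tag: P, channel: 11, freq: 26]: freq = 26, qualifies → Group A.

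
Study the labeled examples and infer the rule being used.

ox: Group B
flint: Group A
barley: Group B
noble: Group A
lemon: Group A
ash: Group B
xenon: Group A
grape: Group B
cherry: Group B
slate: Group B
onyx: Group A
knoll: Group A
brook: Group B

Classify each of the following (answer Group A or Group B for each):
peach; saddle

The common property of the 'Group A' items is: contains 'n'. No 'Group B' item has it.
peach: Group B (no 'n').
saddle: Group B (no 'n').

Group B, Group B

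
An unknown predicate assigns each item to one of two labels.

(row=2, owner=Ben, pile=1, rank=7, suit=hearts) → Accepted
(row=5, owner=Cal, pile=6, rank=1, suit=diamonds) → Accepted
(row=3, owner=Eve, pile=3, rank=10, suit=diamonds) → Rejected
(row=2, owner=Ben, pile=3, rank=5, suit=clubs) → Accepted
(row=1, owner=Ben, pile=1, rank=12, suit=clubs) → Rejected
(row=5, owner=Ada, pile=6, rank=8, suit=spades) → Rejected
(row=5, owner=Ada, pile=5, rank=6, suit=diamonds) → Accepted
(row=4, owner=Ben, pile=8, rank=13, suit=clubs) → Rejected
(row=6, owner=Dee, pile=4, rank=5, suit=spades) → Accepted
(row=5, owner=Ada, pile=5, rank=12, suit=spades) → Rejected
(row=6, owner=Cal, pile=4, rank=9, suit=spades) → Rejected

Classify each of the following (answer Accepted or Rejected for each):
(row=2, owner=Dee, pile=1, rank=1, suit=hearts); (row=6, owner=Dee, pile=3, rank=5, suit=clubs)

One predicate separates the groups cleanly: rank ≤ 7.
(row=2, owner=Dee, pile=1, rank=1, suit=hearts) → rank = 1 → Accepted. (row=6, owner=Dee, pile=3, rank=5, suit=clubs) → rank = 5 → Accepted.

Accepted, Accepted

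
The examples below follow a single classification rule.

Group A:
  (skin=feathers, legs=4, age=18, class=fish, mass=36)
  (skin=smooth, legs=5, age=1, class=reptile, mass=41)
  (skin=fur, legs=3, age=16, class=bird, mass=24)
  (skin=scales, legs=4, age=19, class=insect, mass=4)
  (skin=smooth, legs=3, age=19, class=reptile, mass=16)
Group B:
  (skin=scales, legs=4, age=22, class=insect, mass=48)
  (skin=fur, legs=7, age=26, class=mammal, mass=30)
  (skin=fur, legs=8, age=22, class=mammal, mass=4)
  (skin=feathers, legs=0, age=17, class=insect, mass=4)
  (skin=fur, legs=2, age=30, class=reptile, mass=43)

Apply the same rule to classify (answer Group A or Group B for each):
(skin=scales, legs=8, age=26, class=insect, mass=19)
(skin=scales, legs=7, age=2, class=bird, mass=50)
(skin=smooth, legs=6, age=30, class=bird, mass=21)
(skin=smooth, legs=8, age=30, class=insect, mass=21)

All 'Group A' examples share one property — legs ≥ 2 AND age ≤ 19 — and every 'Group B' example lacks it.

Group B, Group A, Group B, Group B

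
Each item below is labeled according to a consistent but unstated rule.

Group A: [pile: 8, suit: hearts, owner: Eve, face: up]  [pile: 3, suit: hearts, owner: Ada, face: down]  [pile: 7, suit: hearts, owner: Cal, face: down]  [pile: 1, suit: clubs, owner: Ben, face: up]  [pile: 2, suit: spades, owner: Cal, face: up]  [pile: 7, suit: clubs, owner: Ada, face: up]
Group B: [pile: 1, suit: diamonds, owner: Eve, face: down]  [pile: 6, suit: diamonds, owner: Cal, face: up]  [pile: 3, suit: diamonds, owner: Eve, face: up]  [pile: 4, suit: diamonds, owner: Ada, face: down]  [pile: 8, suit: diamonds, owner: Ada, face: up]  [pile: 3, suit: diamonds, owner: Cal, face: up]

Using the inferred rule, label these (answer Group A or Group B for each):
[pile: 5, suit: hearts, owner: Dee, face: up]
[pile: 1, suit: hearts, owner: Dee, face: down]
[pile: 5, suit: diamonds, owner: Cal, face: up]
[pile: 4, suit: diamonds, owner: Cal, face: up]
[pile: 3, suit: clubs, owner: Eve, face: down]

Group A, Group A, Group B, Group B, Group A

'Group A' ⟺ suit is not diamonds.
[pile: 5, suit: hearts, owner: Dee, face: up] — suit is hearts, hence Group A.
[pile: 1, suit: hearts, owner: Dee, face: down] — suit is hearts, hence Group A.
[pile: 5, suit: diamonds, owner: Cal, face: up] — suit is diamonds, hence Group B.
[pile: 4, suit: diamonds, owner: Cal, face: up] — suit is diamonds, hence Group B.
[pile: 3, suit: clubs, owner: Eve, face: down] — suit is clubs, hence Group A.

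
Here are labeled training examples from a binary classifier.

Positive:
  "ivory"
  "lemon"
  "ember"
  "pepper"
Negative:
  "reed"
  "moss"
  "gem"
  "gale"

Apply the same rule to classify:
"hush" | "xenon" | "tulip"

The distinguishing property — length ≥ 5 — holds for all the 'Positive' cases and none of the 'Negative' cases.
"hush" → length 4 → Negative.
"xenon" → length 5 → Positive.
"tulip" → length 5 → Positive.

Negative, Positive, Positive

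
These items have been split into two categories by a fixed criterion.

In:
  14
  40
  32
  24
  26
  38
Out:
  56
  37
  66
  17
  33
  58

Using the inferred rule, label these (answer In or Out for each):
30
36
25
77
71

In, In, Out, Out, Out

A rule that fits every label: even AND at most 40 — true of each 'In' example, false of each 'Out' one.
30 — 30 is even, 30 ≤ 40, hence In.
36 — 36 is even, 36 ≤ 40, hence In.
25 — 25 is odd, 25 ≤ 40, hence Out.
77 — 77 is odd, 77 > 40, hence Out.
71 — 71 is odd, 71 > 40, hence Out.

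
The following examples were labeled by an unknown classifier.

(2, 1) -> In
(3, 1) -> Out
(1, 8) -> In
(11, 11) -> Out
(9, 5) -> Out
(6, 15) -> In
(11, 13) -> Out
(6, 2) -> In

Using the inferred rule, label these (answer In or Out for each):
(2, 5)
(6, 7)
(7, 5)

In, In, Out

The rule appears to be: product is even.
(2, 5): 2·5 = 10 — has this property, so In.
(6, 7): 6·7 = 42 — has this property, so In.
(7, 5): 7·5 = 35 — doesn't qualify, so Out.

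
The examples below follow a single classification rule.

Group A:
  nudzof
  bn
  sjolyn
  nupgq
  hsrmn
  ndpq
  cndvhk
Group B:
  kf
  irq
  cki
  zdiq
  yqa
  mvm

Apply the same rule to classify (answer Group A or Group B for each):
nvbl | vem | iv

Checking candidate rules against both groups, what survives is: contains 'n'.
nvbl → has 'n' → Group A. vem → no 'n' → Group B. iv → no 'n' → Group B.

Group A, Group B, Group B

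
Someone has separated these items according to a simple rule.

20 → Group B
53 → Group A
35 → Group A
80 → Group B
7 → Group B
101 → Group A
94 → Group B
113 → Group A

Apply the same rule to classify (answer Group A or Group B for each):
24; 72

Group B, Group B

The common property of the 'Group A' items is: ≡ 5 (mod 6). No 'Group B' item has it.
Group B: 24, since 24 mod 6 = 0.
Group B: 72, since 72 mod 6 = 0.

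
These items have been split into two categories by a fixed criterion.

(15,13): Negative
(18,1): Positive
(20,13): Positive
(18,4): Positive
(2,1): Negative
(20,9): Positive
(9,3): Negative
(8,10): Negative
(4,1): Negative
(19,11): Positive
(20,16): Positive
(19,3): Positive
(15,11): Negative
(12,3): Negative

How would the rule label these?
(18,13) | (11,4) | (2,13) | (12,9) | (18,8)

One predicate separates the groups cleanly: first ≥ 16.
(18,13): first 18, fits → Positive.
(11,4): first 11, fails the rule → Negative.
(2,13): first 2, fails the rule → Negative.
(12,9): first 12, fails the rule → Negative.
(18,8): first 18, fits → Positive.

Positive, Negative, Negative, Negative, Positive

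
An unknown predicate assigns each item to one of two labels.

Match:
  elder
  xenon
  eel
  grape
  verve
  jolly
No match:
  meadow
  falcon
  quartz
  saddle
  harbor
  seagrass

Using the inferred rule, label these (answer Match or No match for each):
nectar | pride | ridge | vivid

The classifier is using: odd length.
nectar: length 6, fails this test → No match.
pride: length 5, has this property → Match.
ridge: length 5, has this property → Match.
vivid: length 5, has this property → Match.

No match, Match, Match, Match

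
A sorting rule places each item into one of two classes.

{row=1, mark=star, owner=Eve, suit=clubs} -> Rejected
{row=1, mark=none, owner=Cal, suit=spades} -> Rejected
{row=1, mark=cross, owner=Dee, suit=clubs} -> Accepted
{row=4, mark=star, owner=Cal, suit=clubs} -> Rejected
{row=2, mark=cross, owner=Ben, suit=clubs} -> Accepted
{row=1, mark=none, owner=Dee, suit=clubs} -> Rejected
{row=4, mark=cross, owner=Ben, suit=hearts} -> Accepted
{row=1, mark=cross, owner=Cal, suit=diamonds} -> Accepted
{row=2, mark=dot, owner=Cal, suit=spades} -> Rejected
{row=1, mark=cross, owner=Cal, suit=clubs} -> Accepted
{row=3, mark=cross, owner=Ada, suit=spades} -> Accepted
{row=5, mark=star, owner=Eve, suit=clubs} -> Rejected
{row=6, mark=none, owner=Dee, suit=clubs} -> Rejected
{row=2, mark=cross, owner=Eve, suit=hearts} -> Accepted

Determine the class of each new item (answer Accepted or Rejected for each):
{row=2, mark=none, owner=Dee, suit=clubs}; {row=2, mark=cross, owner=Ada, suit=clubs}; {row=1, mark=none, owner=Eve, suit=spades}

Rejected, Accepted, Rejected

Rule: mark is cross. This holds for each 'Accepted' example and fails for each 'Rejected' one.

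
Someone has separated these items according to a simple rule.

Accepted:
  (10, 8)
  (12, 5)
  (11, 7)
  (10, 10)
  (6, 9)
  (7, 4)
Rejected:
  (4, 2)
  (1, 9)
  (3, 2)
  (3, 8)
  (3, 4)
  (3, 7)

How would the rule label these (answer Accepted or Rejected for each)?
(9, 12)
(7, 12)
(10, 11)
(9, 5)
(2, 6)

Accepted, Accepted, Accepted, Accepted, Rejected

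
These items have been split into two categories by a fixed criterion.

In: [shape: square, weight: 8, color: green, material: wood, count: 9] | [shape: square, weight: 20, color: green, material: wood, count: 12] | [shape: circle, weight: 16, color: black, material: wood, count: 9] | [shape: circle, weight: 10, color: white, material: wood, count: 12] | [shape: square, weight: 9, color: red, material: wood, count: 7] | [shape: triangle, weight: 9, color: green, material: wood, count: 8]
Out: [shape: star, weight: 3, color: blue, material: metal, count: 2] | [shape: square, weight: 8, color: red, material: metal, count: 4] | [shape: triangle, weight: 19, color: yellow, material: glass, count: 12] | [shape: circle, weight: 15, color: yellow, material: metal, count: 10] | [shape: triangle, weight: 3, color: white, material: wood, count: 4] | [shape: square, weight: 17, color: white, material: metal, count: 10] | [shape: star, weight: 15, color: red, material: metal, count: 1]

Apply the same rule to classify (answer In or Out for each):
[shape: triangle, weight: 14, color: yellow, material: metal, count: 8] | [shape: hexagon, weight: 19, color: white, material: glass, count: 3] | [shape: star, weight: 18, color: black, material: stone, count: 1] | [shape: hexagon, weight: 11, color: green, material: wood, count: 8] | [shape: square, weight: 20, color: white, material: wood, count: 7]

The classifier is using: material is wood AND count ≥ 7.
[shape: triangle, weight: 14, color: yellow, material: metal, count: 8]: material is metal, count = 8, doesn't match → Out.
[shape: hexagon, weight: 19, color: white, material: glass, count: 3]: material is glass, count = 3, doesn't match → Out.
[shape: star, weight: 18, color: black, material: stone, count: 1]: material is stone, count = 1, doesn't match → Out.
[shape: hexagon, weight: 11, color: green, material: wood, count: 8]: material is wood, count = 8, matches → In.
[shape: square, weight: 20, color: white, material: wood, count: 7]: material is wood, count = 7, matches → In.

Out, Out, Out, In, In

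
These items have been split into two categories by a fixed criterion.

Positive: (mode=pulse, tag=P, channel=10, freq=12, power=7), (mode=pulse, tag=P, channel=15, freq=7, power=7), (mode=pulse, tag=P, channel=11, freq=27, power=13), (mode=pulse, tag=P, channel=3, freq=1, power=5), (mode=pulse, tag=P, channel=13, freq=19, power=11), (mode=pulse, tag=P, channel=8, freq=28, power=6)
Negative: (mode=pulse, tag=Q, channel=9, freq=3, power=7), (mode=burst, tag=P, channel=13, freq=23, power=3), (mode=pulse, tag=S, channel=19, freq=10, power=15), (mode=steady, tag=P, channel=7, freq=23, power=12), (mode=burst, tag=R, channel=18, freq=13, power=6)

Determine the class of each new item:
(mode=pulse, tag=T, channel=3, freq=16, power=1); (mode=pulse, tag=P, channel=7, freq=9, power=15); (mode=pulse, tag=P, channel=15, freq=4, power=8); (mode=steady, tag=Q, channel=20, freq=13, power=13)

Negative, Positive, Positive, Negative

Rule: mode is pulse AND tag is P. This holds for each 'Positive' example and fails for each 'Negative' one.
(mode=pulse, tag=T, channel=3, freq=16, power=1): Negative (mode is pulse, tag is T). (mode=pulse, tag=P, channel=7, freq=9, power=15): Positive (mode is pulse, tag is P). (mode=pulse, tag=P, channel=15, freq=4, power=8): Positive (mode is pulse, tag is P). (mode=steady, tag=Q, channel=20, freq=13, power=13): Negative (mode is steady, tag is Q).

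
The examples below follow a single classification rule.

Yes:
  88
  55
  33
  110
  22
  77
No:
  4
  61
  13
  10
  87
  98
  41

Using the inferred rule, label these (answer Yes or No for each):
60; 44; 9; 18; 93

No, Yes, No, No, No

'Yes' ⟺ multiple of 11.
60: 60 = 11·5 + 5 — fails this test, so No.
44: 44 = 11·4 — qualifies, so Yes.
9: 9 = 11·0 + 9 — fails this test, so No.
18: 18 = 11·1 + 7 — fails this test, so No.
93: 93 = 11·8 + 5 — fails this test, so No.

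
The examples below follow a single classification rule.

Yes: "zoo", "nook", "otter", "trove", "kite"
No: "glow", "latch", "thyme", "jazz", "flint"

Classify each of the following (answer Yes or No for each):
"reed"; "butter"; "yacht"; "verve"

Yes, Yes, No, Yes

The pattern is that an item is 'Yes' exactly when: has ≥ 2 vowels.
"reed": 2 vowels — qualifies, so Yes. "butter": 2 vowels — qualifies, so Yes. "yacht": 1 vowel — does not satisfy this, so No. "verve": 2 vowels — qualifies, so Yes.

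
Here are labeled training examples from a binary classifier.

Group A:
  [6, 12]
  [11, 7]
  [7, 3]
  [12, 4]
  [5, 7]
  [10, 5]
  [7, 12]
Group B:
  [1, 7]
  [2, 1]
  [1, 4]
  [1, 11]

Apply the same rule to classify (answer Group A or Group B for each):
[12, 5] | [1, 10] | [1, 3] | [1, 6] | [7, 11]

Every 'Group A' example satisfies: first ≥ 3. None of the 'Group B' examples do.

Group A, Group B, Group B, Group B, Group A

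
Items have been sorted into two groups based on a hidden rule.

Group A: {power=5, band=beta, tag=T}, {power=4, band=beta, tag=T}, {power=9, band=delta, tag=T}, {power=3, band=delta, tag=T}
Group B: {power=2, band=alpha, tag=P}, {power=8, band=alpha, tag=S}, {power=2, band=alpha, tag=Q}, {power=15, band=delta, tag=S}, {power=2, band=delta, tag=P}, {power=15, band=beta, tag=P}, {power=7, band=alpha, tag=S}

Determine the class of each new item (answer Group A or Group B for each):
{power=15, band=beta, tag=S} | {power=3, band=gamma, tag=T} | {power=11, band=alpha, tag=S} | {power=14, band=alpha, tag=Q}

Group B, Group A, Group B, Group B

Comparing the two groups points to one rule — tag is T.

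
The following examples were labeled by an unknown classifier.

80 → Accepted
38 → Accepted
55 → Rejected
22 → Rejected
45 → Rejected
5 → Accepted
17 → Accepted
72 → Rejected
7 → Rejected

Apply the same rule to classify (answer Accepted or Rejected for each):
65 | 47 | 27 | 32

Looking at the examples, the only property every 'Accepted' case has and every 'Rejected' case lacks is: ≡ 2 (mod 3).
Accepted: 65, since 65 mod 3 = 2. Accepted: 47, since 47 mod 3 = 2. Rejected: 27, since 27 mod 3 = 0. Accepted: 32, since 32 mod 3 = 2.

Accepted, Accepted, Rejected, Accepted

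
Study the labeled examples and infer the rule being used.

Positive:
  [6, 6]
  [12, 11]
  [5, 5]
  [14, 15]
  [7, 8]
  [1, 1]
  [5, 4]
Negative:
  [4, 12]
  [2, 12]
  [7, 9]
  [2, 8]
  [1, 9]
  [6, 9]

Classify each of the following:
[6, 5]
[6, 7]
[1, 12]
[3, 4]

Positive, Positive, Negative, Positive

The common property of the 'Positive' items is: |first − second| ≤ 1. No 'Negative' item has it.
[6, 5]: |6−5| = 1, meets the rule → Positive.
[6, 7]: |6−7| = 1, meets the rule → Positive.
[1, 12]: |1−12| = 11, doesn't match → Negative.
[3, 4]: |3−4| = 1, meets the rule → Positive.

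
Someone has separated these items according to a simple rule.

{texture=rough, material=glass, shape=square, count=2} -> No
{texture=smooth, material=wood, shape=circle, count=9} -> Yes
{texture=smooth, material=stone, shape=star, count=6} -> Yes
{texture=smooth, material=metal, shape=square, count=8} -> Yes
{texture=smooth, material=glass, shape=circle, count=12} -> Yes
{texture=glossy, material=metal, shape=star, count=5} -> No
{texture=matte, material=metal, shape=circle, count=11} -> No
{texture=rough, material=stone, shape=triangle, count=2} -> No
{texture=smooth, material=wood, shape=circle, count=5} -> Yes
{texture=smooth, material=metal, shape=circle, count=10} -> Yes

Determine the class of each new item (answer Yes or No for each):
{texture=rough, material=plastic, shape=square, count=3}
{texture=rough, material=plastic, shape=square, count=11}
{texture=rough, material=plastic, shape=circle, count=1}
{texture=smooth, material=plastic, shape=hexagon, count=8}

Comparing the two groups points to one rule — texture is smooth.
{texture=rough, material=plastic, shape=square, count=3}: texture is rough — does not fit, so No.
{texture=rough, material=plastic, shape=square, count=11}: texture is rough — does not fit, so No.
{texture=rough, material=plastic, shape=circle, count=1}: texture is rough — does not fit, so No.
{texture=smooth, material=plastic, shape=hexagon, count=8}: texture is smooth — passes, so Yes.

No, No, No, Yes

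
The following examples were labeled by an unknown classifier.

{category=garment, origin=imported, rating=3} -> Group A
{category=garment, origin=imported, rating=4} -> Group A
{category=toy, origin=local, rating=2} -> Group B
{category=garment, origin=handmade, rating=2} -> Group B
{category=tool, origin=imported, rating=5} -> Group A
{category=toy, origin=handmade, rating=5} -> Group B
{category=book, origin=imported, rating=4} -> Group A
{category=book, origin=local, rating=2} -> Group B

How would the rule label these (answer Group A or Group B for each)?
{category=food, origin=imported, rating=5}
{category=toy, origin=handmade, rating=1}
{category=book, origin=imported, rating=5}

Group A, Group B, Group A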